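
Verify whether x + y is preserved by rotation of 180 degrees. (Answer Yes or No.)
No

Applying rotation by 180 degrees: x' = x*cos(180 degrees) - y*sin(180 degrees) = -x, y' = x*sin(180 degrees) + y*cos(180 degrees) = -y

Substituting into x + y:
(-x) + (-y)
= -x - y

This differs from the original expression x + y, so it is NOT invariant.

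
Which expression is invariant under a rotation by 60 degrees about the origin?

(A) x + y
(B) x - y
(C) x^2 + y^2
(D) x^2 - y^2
C

A rotation by 60 degrees sends (x, y) to (x/2 - sqrt(3)y/2, sqrt(3)x/2 + y/2).
Substitute the transformed coordinates into each option and compare with the original:
(A) x + y  ->  (x/2 - sqrt(3)y/2) + (sqrt(3)x/2 + y/2) = x/2 + sqrt(3)x/2 - sqrt(3)y/2 + y/2   [differs from x + y: not invariant]
(B) x - y  ->  (x/2 - sqrt(3)y/2) - (sqrt(3)x/2 + y/2) = -sqrt(3)x/2 + x/2 - sqrt(3)y/2 - y/2   [differs from x - y: not invariant]
(C) x^2 + y^2  ->  (x/2 - sqrt(3)y/2)^2 + (sqrt(3)x/2 + y/2)^2 = x^2 + y^2   [equals x^2 + y^2: invariant]
(D) x^2 - y^2  ->  (x/2 - sqrt(3)y/2)^2 - (sqrt(3)x/2 + y/2)^2 = -x^2/2 - sqrt(3)xy + y^2/2   [differs from x^2 - y^2: not invariant]

Only option (C), x^2 + y^2, is unchanged by the transformation.
Geometrically, x^2 + y^2 is the squared distance from the origin, which every rotation about the origin preserves.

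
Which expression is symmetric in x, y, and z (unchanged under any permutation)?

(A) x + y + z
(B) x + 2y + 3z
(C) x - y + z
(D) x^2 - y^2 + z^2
A

A symmetric expression is unchanged when the variables are permuted; here the transformation to test is the swap (x, y) -> (y, x).
A symmetric expression must survive every permutation; the single swap x <-> y already eliminates the distractors, and the keyed expression is also unchanged by x <-> z and y <-> z (each variable enters it in exactly the same way).
Substitute the transformed coordinates into each option and compare with the original:
(A) x + y + z  ->  (y) + (x) + z = x + y + z   [equals x + y + z: invariant]
(B) x + 2y + 3z  ->  (y) + 2(x) + 3z = 2x + y + 3z   [differs from x + 2y + 3z: not invariant]
(C) x - y + z  ->  (y) - (x) + z = -x + y + z   [differs from x - y + z: not invariant]
(D) x^2 - y^2 + z^2  ->  (y)^2 - (x)^2 + z^2 = -x^2 + y^2 + z^2   [differs from x^2 - y^2 + z^2: not invariant]

Only option (A), x + y + z, is unchanged by the transformation.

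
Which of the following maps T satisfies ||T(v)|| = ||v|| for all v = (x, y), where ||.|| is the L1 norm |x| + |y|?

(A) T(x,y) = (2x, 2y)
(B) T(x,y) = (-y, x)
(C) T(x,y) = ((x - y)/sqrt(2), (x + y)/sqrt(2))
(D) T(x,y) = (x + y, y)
B

A transformation preserves a norm if ||T(v)|| = ||v|| for every v; a single vector where the norm changes rules an option out.

(A) T(x,y) = (2x, 2y): v = (1, 0) has norm |1| + |0| = 1, but T(v) = (2, 0) has norm 2 -- not preserved.
(B) T(x,y) = (-y, x): preserves the norm -- it only permutes the coordinates and/or flips signs, which leaves |x| + |y| unchanged.
(C) T(x,y) = ((x - y)/sqrt(2), (x + y)/sqrt(2)): v = (1, 0) has norm |1| + |0| = 1, but T(v) = (sqrt(2)/2, sqrt(2)/2) has norm sqrt(2) -- not preserved.
(D) T(x,y) = (x + y, y): v = (0, 1) has norm |0| + |1| = 1, but T(v) = (1, 1) has norm 2 -- not preserved.

Therefore the answer is (B).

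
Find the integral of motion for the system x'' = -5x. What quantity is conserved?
E = (x')^2 + 5x^2

Multiply the equation by x':
x' * x'' = -5x * x'
The left side is d/dt[(x')^2/2] and the right side is d/dt[-5x^2/2], so
d/dt[(x')^2/2 + 5x^2/2] = 0, i.e. (x')^2/2 + 5x^2/2 = constant.
Multiplying by 2, the integral of motion is E = (x')^2 + 5x^2.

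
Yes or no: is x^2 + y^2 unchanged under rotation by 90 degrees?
Yes

Applying rotation by 90 degrees: x' = x*cos(90 degrees) - y*sin(90 degrees) = -y, y' = x*sin(90 degrees) + y*cos(90 degrees) = x

Substituting into x^2 + y^2:
(-y)^2 + (x)^2
= x^2 + y^2

This equals the original expression x^2 + y^2, so it IS invariant.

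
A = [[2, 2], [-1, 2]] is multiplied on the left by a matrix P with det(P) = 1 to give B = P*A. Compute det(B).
6

By the multiplicative property of determinants, det(B) = det(P*A) = det(P) * det(A) = det(A),
so the determinant is invariant under multiplication by any determinant-1 matrix; we just need det(A).

det(A) = (2)(2) - (2)(-1) = 4 - (-2) = 6

Therefore det(B) = 1 * 6 = 6.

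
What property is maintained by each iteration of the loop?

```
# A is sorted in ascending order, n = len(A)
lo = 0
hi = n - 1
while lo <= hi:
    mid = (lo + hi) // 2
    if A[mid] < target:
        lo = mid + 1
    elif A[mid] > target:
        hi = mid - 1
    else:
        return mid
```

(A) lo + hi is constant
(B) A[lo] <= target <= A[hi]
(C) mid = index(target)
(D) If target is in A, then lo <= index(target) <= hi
D

A loop invariant must hold before the first iteration and be re-established by every execution of the body.

(D) If target is in A, then lo <= index(target) <= hi: Before the loop [lo, hi] = [0, n-1] covers every index. When A[mid] < target, sortedness puts target strictly to the right of mid, so setting lo = mid + 1 keeps index(target) in [lo, hi]; symmetrically for hi = mid - 1. Hence 'if target is in A then lo <= index(target) <= hi' holds after every iteration, and when lo > hi it proves target is absent.

The other options fail:
(A) lo + hi is constant: each iteration moves exactly one of lo, hi, so lo + hi changes (e.g. 0 + (n-1) becomes (mid+1) + (n-1)).
(B) A[lo] <= target <= A[hi]: fails when target is not in A (e.g. target < A[0] already violates it before the loop), so it is not maintained in general.
(C) mid = index(target): mid is just the current probe; it equals index(target) only on the iteration that returns.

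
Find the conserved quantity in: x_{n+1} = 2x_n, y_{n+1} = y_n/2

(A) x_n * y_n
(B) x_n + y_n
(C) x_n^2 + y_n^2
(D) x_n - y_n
A

For the recurrence x_{n+1} = 2x_n, y_{n+1} = y_n/2:

x_{n+1} * y_{n+1} = (2x_n) * (y_n/2) = x_n * y_n
The product is conserved.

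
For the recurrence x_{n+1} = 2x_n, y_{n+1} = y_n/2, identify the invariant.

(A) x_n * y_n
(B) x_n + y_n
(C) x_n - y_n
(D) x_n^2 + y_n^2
A

For the recurrence x_{n+1} = 2x_n, y_{n+1} = y_n/2:

x_{n+1} * y_{n+1} = (2x_n) * (y_n/2) = x_n * y_n
The product is conserved.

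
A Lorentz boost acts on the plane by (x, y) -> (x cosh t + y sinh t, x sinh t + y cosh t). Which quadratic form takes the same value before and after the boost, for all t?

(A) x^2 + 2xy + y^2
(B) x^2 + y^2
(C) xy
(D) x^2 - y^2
D

Write x' = x cosh t + y sinh t, y' = x sinh t + y cosh t and substitute into each option:
(A) x^2 + 2xy + y^2: (x' + y')^2 with x' + y' = (x + y)(cosh t + sinh t) = (x + y)e^t, so it becomes (x + y)^2 e^(2t)   [not invariant for t != 0]
(B) x^2 + y^2: (x cosh t + y sinh t)^2 + (x sinh t + y cosh t)^2 = (x^2 + y^2)(cosh^2 t + sinh^2 t) + 4xy sinh t cosh t = (x^2 + y^2) cosh 2t + 2xy sinh 2t   [not invariant for t != 0]
(C) xy: (x cosh t + y sinh t)(x sinh t + y cosh t) = xy(cosh^2 t + sinh^2 t) + (x^2 + y^2) sinh t cosh t = xy cosh 2t + (x^2 + y^2)(sinh 2t)/2   [not invariant for t != 0]
(D) x^2 - y^2: (x cosh t + y sinh t)^2 - (x sinh t + y cosh t)^2 = x^2(cosh^2 t - sinh^2 t) + 2xy(cosh t sinh t - sinh t cosh t) + y^2(sinh^2 t - cosh^2 t) = x^2 - y^2   [invariant, using cosh^2 t - sinh^2 t = 1]

Only (D) x^2 - y^2 is unchanged; it is the Minkowski form preserved by Lorentz boosts, just as x^2 + y^2 is preserved by ordinary rotations.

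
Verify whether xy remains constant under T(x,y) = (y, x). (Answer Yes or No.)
Yes

Substitute T(x,y) = (y, x) into the expression and compare with the original.

Original: xy
After applying T: (y)(x) = xy

This is identical to the original xy, so the expression is invariant.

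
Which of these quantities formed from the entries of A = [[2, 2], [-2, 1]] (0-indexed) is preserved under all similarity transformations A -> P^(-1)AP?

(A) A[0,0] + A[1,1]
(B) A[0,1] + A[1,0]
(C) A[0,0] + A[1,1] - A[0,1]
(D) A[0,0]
A

A[0,0] + A[1,1] is the trace of A. By the cyclic property of the trace, tr(P^(-1)AP) = tr(APP^(-1)) = tr(A), so it is the same for every matrix similar to A.

The other combinations are not similarity invariants. For example, take P = [[1, 2], [0, 1]] (det P = 1), so P^(-1) = [[1, -2], [0, 1]] and
B = P^(-1)AP = [[6, 12], [-2, -3]].
Evaluating each option on A and on B:
(A) A[0,0] + A[1,1]: 3 for A, 3 for B -> unchanged
(B) A[0,1] + A[1,0]: 0 for A, 10 for B -> changes
(C) A[0,0] + A[1,1] - A[0,1]: 1 for A, -9 for B -> changes
(D) A[0,0]: 2 for A, 6 for B -> changes

Only (A) A[0,0] + A[1,1] = 3 survives (and it does so for every P, not just this one), so it is the invariant.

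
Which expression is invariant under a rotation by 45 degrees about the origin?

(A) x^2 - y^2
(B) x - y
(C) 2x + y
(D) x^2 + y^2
D

A rotation by 45 degrees sends (x, y) to (sqrt(2)x/2 - sqrt(2)y/2, sqrt(2)x/2 + sqrt(2)y/2).
Substitute the transformed coordinates into each option and compare with the original:
(A) x^2 - y^2  ->  (sqrt(2)x/2 - sqrt(2)y/2)^2 - (sqrt(2)x/2 + sqrt(2)y/2)^2 = -2xy   [differs from x^2 - y^2: not invariant]
(B) x - y  ->  (sqrt(2)x/2 - sqrt(2)y/2) - (sqrt(2)x/2 + sqrt(2)y/2) = -sqrt(2)y   [differs from x - y: not invariant]
(C) 2x + y  ->  2(sqrt(2)x/2 - sqrt(2)y/2) + (sqrt(2)x/2 + sqrt(2)y/2) = 3sqrt(2)x/2 - sqrt(2)y/2   [differs from 2x + y: not invariant]
(D) x^2 + y^2  ->  (sqrt(2)x/2 - sqrt(2)y/2)^2 + (sqrt(2)x/2 + sqrt(2)y/2)^2 = x^2 + y^2   [equals x^2 + y^2: invariant]

Only option (D), x^2 + y^2, is unchanged by the transformation.
Geometrically, x^2 + y^2 is the squared distance from the origin, which every rotation about the origin preserves.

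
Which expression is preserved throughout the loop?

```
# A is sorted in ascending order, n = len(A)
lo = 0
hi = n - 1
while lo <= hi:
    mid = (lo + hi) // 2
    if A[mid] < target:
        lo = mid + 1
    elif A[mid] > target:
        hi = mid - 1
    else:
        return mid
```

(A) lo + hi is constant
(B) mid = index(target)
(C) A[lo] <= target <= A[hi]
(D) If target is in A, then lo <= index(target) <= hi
D

A loop invariant must hold before the first iteration and be re-established by every execution of the body.

(D) If target is in A, then lo <= index(target) <= hi: Before the loop [lo, hi] = [0, n-1] covers every index. When A[mid] < target, sortedness puts target strictly to the right of mid, so setting lo = mid + 1 keeps index(target) in [lo, hi]; symmetrically for hi = mid - 1. Hence 'if target is in A then lo <= index(target) <= hi' holds after every iteration, and when lo > hi it proves target is absent.

The other options fail:
(A) lo + hi is constant: each iteration moves exactly one of lo, hi, so lo + hi changes (e.g. 0 + (n-1) becomes (mid+1) + (n-1)).
(B) mid = index(target): mid is just the current probe; it equals index(target) only on the iteration that returns.
(C) A[lo] <= target <= A[hi]: fails when target is not in A (e.g. target < A[0] already violates it before the loop), so it is not maintained in general.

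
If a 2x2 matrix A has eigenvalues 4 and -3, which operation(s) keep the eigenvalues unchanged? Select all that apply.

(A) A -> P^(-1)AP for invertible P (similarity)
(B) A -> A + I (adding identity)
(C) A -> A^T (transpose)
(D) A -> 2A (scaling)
A and C

Eigenvalues are preserved by:
1. Similarity transformations: A -> P^(-1)AP (same characteristic polynomial)
2. Transpose: A^T has the same eigenvalues as A

Eigenvalues are NOT preserved by:
- Adding identity: eigenvalues become 4+1, -3+1
- Scaling: eigenvalues become 8, -6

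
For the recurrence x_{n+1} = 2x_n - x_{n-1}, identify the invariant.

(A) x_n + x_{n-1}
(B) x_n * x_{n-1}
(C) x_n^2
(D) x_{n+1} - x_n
D

For the recurrence x_{n+1} = 2x_n - x_{n-1}:

If x_{n+1} = 2x_n - x_{n-1}, then:
x_{n+1} - x_n = x_n - x_{n-1}
The first difference is constant throughout the sequence.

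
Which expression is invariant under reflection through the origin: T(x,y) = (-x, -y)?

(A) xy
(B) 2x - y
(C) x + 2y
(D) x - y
A

The map is reflection through the origin: T(x,y) = (-x, -y).
Substitute the transformed coordinates into each option and compare with the original:
(A) xy  ->  (-x)(-y) = xy   [equals xy: invariant]
(B) 2x - y  ->  2(-x) - (-y) = -2x + y   [differs from 2x - y: not invariant]
(C) x + 2y  ->  (-x) + 2(-y) = -x - 2y   [differs from x + 2y: not invariant]
(D) x - y  ->  (-x) - (-y) = -x + y   [differs from x - y: not invariant]

Only option (A), xy, is unchanged by the transformation.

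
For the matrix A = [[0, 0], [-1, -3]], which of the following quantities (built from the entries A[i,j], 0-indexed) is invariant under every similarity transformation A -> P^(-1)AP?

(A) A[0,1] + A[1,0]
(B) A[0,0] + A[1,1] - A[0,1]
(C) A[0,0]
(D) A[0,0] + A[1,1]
D

A[0,0] + A[1,1] is the trace of A. By the cyclic property of the trace, tr(P^(-1)AP) = tr(APP^(-1)) = tr(A), so it is the same for every matrix similar to A.

The other combinations are not similarity invariants. For example, take P = [[1, 1], [1, 2]] (det P = 1), so P^(-1) = [[2, -1], [-1, 1]] and
B = P^(-1)AP = [[4, 7], [-4, -7]].
Evaluating each option on A and on B:
(A) A[0,1] + A[1,0]: -1 for A, 3 for B -> changes
(B) A[0,0] + A[1,1] - A[0,1]: -3 for A, -10 for B -> changes
(C) A[0,0]: 0 for A, 4 for B -> changes
(D) A[0,0] + A[1,1]: -3 for A, -3 for B -> unchanged

Only (D) A[0,0] + A[1,1] = -3 survives (and it does so for every P, not just this one), so it is the invariant.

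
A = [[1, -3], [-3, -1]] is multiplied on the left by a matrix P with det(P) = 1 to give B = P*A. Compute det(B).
-10

By the multiplicative property of determinants, det(B) = det(P*A) = det(P) * det(A) = det(A),
so the determinant is invariant under multiplication by any determinant-1 matrix; we just need det(A).

det(A) = (1)(-1) - (-3)(-3) = -1 - 9 = -10

Therefore det(B) = 1 * (-10) = -10.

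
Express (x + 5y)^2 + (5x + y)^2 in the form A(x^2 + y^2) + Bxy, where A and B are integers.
26(x^2 + y^2) + 20xy

Expanding: (x + 5y)^2 = x^2 + 10xy + 25y^2
(5x + y)^2 = 25x^2 + 10xy + y^2
Sum = (1+25)(x^2+y^2) + 20xy = 26(x^2 + y^2) + 20xy
This is symmetric in x and y.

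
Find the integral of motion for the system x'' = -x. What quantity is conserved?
E = (x')^2 + x^2

Multiply the equation by x':
x' * x'' = -x * x'
The left side is d/dt[(x')^2/2] and the right side is d/dt[-x^2/2], so
d/dt[(x')^2/2 + x^2/2] = 0, i.e. (x')^2/2 + x^2/2 = constant.
Multiplying by 2, the integral of motion is E = (x')^2 + x^2.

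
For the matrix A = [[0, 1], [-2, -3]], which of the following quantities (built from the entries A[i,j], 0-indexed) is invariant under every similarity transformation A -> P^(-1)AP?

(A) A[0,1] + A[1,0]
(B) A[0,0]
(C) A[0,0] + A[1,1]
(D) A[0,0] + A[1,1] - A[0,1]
C

A[0,0] + A[1,1] is the trace of A. By the cyclic property of the trace, tr(P^(-1)AP) = tr(APP^(-1)) = tr(A), so it is the same for every matrix similar to A.

The other combinations are not similarity invariants. For example, take P = [[1, 2], [0, 1]] (det P = 1), so P^(-1) = [[1, -2], [0, 1]] and
B = P^(-1)AP = [[4, 15], [-2, -7]].
Evaluating each option on A and on B:
(A) A[0,1] + A[1,0]: -1 for A, 13 for B -> changes
(B) A[0,0]: 0 for A, 4 for B -> changes
(C) A[0,0] + A[1,1]: -3 for A, -3 for B -> unchanged
(D) A[0,0] + A[1,1] - A[0,1]: -4 for A, -18 for B -> changes

Only (C) A[0,0] + A[1,1] = -3 survives (and it does so for every P, not just this one), so it is the invariant.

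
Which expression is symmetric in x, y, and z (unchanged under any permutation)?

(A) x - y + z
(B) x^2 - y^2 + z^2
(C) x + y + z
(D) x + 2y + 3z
C

A symmetric expression is unchanged when the variables are permuted; here the transformation to test is the swap (x, y) -> (y, x).
A symmetric expression must survive every permutation; the single swap x <-> y already eliminates the distractors, and the keyed expression is also unchanged by x <-> z and y <-> z (each variable enters it in exactly the same way).
Substitute the transformed coordinates into each option and compare with the original:
(A) x - y + z  ->  (y) - (x) + z = -x + y + z   [differs from x - y + z: not invariant]
(B) x^2 - y^2 + z^2  ->  (y)^2 - (x)^2 + z^2 = -x^2 + y^2 + z^2   [differs from x^2 - y^2 + z^2: not invariant]
(C) x + y + z  ->  (y) + (x) + z = x + y + z   [equals x + y + z: invariant]
(D) x + 2y + 3z  ->  (y) + 2(x) + 3z = 2x + y + 3z   [differs from x + 2y + 3z: not invariant]

Only option (C), x + y + z, is unchanged by the transformation.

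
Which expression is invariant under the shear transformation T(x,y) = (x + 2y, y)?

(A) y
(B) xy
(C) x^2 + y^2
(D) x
A

Under the shear T(x,y) = (x + 2y, y):
Substitute the transformed coordinates into each option and compare with the original:
(A) y  ->  (y) = y   [equals y: invariant]
(B) xy  ->  (x + 2y)(y) = xy + 2y^2   [differs from xy: not invariant]
(C) x^2 + y^2  ->  (x + 2y)^2 + (y)^2 = x^2 + 4xy + 5y^2   [differs from x^2 + y^2: not invariant]
(D) x  ->  (x + 2y) = x + 2y   [differs from x: not invariant]

Only option (A), y, is unchanged by the transformation.
A horizontal shear moves points parallel to the x-axis, so the y-coordinate (and any function of y alone) is unchanged.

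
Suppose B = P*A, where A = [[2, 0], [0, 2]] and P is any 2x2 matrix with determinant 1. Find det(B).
4

By the multiplicative property of determinants, det(B) = det(P*A) = det(P) * det(A) = det(A),
so the determinant is invariant under multiplication by any determinant-1 matrix; we just need det(A).

det(A) = (2)(2) - (0)(0) = 4 - 0 = 4

Therefore det(B) = 1 * 4 = 4.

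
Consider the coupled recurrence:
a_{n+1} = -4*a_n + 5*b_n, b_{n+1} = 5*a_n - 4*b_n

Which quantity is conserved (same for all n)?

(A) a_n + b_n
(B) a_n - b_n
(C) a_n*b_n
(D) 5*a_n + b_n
A

Replace a_n by a_{n+1} = -4*a_n + 5*b_n and b_n by b_{n+1} = 5*a_n - 4*b_n in each option and simplify:
(A) a_n + b_n  ->  (-4*a_n + 5*b_n) + (5*a_n - 4*b_n) = a_n + b_n   [conserved]
(B) a_n - b_n  ->  (-4*a_n + 5*b_n) - (5*a_n - 4*b_n) = -9*a_n + 9*b_n   [not conserved]
(C) a_n*b_n  ->  (-4*a_n + 5*b_n)*(5*a_n - 4*b_n) = -20*a_n^2 + 41*a_n*b_n - 20*b_n^2   [not conserved]
(D) 5*a_n + b_n  ->  5*(-4*a_n + 5*b_n) + (5*a_n - 4*b_n) = -15*a_n + 21*b_n   [not conserved]

Only (A) a_n + b_n returns to itself after one step, so it is the conserved quantity.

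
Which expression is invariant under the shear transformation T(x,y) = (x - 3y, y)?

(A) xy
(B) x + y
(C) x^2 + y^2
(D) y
D

Under the shear T(x,y) = (x - 3y, y):
Substitute the transformed coordinates into each option and compare with the original:
(A) xy  ->  (x - 3y)(y) = xy - 3y^2   [differs from xy: not invariant]
(B) x + y  ->  (x - 3y) + (y) = x - 2y   [differs from x + y: not invariant]
(C) x^2 + y^2  ->  (x - 3y)^2 + (y)^2 = x^2 - 6xy + 10y^2   [differs from x^2 + y^2: not invariant]
(D) y  ->  (y) = y   [equals y: invariant]

Only option (D), y, is unchanged by the transformation.
A horizontal shear moves points parallel to the x-axis, so the y-coordinate (and any function of y alone) is unchanged.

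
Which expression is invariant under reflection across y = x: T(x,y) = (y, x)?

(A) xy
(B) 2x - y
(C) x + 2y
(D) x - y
A

The map is reflection across y = x: T(x,y) = (y, x).
Substitute the transformed coordinates into each option and compare with the original:
(A) xy  ->  (y)(x) = xy   [equals xy: invariant]
(B) 2x - y  ->  2(y) - (x) = -x + 2y   [differs from 2x - y: not invariant]
(C) x + 2y  ->  (y) + 2(x) = 2x + y   [differs from x + 2y: not invariant]
(D) x - y  ->  (y) - (x) = -x + y   [differs from x - y: not invariant]

Only option (A), xy, is unchanged by the transformation.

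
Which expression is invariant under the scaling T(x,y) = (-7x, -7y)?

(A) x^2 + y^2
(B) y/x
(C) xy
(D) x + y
B

Under the uniform scaling T(x,y) = (-7x, -7y):
Substitute the transformed coordinates into each option and compare with the original:
(A) x^2 + y^2  ->  (-7x)^2 + (-7y)^2 = 49x^2 + 49y^2   [differs from x^2 + y^2: not invariant]
(B) y/x  ->  (-7y)/(-7x) = y/x   [equals y/x: invariant]
(C) xy  ->  (-7x)(-7y) = 49xy   [differs from xy: not invariant]
(D) x + y  ->  (-7x) + (-7y) = -7x - 7y   [differs from x + y: not invariant]

Only option (B), y/x, is unchanged by the transformation.
The common factor -7 cancels in a ratio of coordinates, while sums, products and sums of squares pick up factors of -7 or 49.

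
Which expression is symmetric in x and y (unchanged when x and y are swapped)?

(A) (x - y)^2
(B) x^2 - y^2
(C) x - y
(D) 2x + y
A

A symmetric expression is unchanged when the variables are permuted; here the transformation to test is the swap (x, y) -> (y, x).
Substitute the transformed coordinates into each option and compare with the original:
(A) (x - y)^2  ->  ((y) - (x))^2 = x^2 - 2xy + y^2   [equals (x - y)^2: invariant]
(B) x^2 - y^2  ->  (y)^2 - (x)^2 = -x^2 + y^2   [differs from x^2 - y^2: not invariant]
(C) x - y  ->  (y) - (x) = -x + y   [differs from x - y: not invariant]
(D) 2x + y  ->  2(y) + (x) = x + 2y   [differs from 2x + y: not invariant]

Only option (A), (x - y)^2, is unchanged by the transformation.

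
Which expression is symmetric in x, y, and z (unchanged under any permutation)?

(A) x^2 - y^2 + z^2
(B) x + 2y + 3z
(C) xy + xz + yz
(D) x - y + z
C

A symmetric expression is unchanged when the variables are permuted; here the transformation to test is the swap (x, y) -> (y, x).
A symmetric expression must survive every permutation; the single swap x <-> y already eliminates the distractors, and the keyed expression is also unchanged by x <-> z and y <-> z (each variable enters it in exactly the same way).
Substitute the transformed coordinates into each option and compare with the original:
(A) x^2 - y^2 + z^2  ->  (y)^2 - (x)^2 + z^2 = -x^2 + y^2 + z^2   [differs from x^2 - y^2 + z^2: not invariant]
(B) x + 2y + 3z  ->  (y) + 2(x) + 3z = 2x + y + 3z   [differs from x + 2y + 3z: not invariant]
(C) xy + xz + yz  ->  (y)(x) + (y)z + (x)z = xy + xz + yz   [equals xy + xz + yz: invariant]
(D) x - y + z  ->  (y) - (x) + z = -x + y + z   [differs from x - y + z: not invariant]

Only option (C), xy + xz + yz, is unchanged by the transformation.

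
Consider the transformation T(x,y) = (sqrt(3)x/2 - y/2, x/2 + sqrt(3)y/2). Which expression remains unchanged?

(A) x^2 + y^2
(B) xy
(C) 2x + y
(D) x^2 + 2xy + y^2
A

An expression E(x,y) is invariant under T if E(T(x,y)) = E(x,y). Here T(x,y) = (sqrt(3)x/2 - y/2, x/2 + sqrt(3)y/2).
Substitute the transformed coordinates into each option and compare with the original:
(A) x^2 + y^2  ->  (sqrt(3)x/2 - y/2)^2 + (x/2 + sqrt(3)y/2)^2 = x^2 + y^2   [equals x^2 + y^2: invariant]
(B) xy  ->  (sqrt(3)x/2 - y/2)(x/2 + sqrt(3)y/2) = sqrt(3)x^2/4 + xy/2 - sqrt(3)y^2/4   [differs from xy: not invariant]
(C) 2x + y  ->  2(sqrt(3)x/2 - y/2) + (x/2 + sqrt(3)y/2) = x/2 + sqrt(3)x - y + sqrt(3)y/2   [differs from 2x + y: not invariant]
(D) x^2 + 2xy + y^2  ->  (sqrt(3)x/2 - y/2)^2 + 2(sqrt(3)x/2 - y/2)(x/2 + sqrt(3)y/2) + (x/2 + sqrt(3)y/2)^2 = sqrt(3)x^2/2 + x^2 + xy - sqrt(3)y^2/2 + y^2   [differs from x^2 + 2xy + y^2: not invariant]

Only option (A), x^2 + y^2, is unchanged by the transformation.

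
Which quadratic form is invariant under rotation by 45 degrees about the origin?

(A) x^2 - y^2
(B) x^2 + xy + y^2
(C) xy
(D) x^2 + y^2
D

Rotation by 45 degrees sends (x, y) to (sqrt(2)x/2 - sqrt(2)y/2, sqrt(2)x/2 + sqrt(2)y/2).
Substitute the transformed coordinates into each option and compare with the original:
(A) x^2 - y^2  ->  (sqrt(2)x/2 - sqrt(2)y/2)^2 - (sqrt(2)x/2 + sqrt(2)y/2)^2 = -2xy   [differs from x^2 - y^2: not invariant]
(B) x^2 + xy + y^2  ->  (sqrt(2)x/2 - sqrt(2)y/2)^2 + (sqrt(2)x/2 - sqrt(2)y/2)(sqrt(2)x/2 + sqrt(2)y/2) + (sqrt(2)x/2 + sqrt(2)y/2)^2 = 3x^2/2 + y^2/2   [differs from x^2 + xy + y^2: not invariant]
(C) xy  ->  (sqrt(2)x/2 - sqrt(2)y/2)(sqrt(2)x/2 + sqrt(2)y/2) = x^2/2 - y^2/2   [differs from xy: not invariant]
(D) x^2 + y^2  ->  (sqrt(2)x/2 - sqrt(2)y/2)^2 + (sqrt(2)x/2 + sqrt(2)y/2)^2 = x^2 + y^2   [equals x^2 + y^2: invariant]

Only option (D), x^2 + y^2, is unchanged by the transformation.
x^2 + y^2 is the squared distance from the origin, which rotations preserve.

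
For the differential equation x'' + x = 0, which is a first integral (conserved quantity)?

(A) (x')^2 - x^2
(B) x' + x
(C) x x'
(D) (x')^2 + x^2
D

A first integral I satisfies dI/dt = 0 along every solution. Differentiate each option and use the equation of motion:
(A) d/dt[(x')^2 - x^2] = 2x'x'' - 2x x' = -4x x', not identically 0
(B) d/dt[x' + x] = x'' + x' = -x + x', not identically 0
(C) d/dt[x x'] = (x')^2 + x x'' = (x')^2 - x^2, not identically 0
(D) d/dt[(x')^2 + x^2] = 2x'x'' + 2x x' = 2x'(-x) + 2x x' = 0

Only (D) has zero time-derivative. So the energy-like quantity (x')^2 + x^2 is the first integral.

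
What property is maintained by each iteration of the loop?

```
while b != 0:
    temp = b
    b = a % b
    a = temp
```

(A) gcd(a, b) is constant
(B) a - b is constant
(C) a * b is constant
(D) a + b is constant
A

A loop invariant must hold before the first iteration and be re-established by every execution of the body.

(A) gcd(a, b) is constant: One iteration replaces (a, b) by (b, a mod b). Since a mod b = a - q*b for an integer q, any common divisor of a and b divides b and a mod b, and conversely; hence gcd(b, a mod b) = gcd(a, b). For instance (23, 10) -> (10, 3) keeps gcd = 1. At exit b = 0 and a = gcd of the original inputs.

The other options fail:
(B) a - b is constant: e.g. (a, b) = (23, 10) -> (10, 3): the difference goes from 13 to 7.
(C) a * b is constant: e.g. (a, b) = (23, 10) -> (10, 3): the product goes from 230 to 30.
(D) a + b is constant: e.g. (a, b) = (23, 10) -> (10, 3): the sum goes from 33 to 13.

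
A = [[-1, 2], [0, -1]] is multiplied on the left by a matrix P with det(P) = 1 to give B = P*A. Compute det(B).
1

By the multiplicative property of determinants, det(B) = det(P*A) = det(P) * det(A) = det(A),
so the determinant is invariant under multiplication by any determinant-1 matrix; we just need det(A).

det(A) = (-1)(-1) - (2)(0) = 1 - 0 = 1

Therefore det(B) = 1 * 1 = 1.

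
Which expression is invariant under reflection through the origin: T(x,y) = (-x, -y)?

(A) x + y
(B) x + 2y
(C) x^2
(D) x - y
C

The map is reflection through the origin: T(x,y) = (-x, -y).
Substitute the transformed coordinates into each option and compare with the original:
(A) x + y  ->  (-x) + (-y) = -x - y   [differs from x + y: not invariant]
(B) x + 2y  ->  (-x) + 2(-y) = -x - 2y   [differs from x + 2y: not invariant]
(C) x^2  ->  (-x)^2 = x^2   [equals x^2: invariant]
(D) x - y  ->  (-x) - (-y) = -x + y   [differs from x - y: not invariant]

Only option (C), x^2, is unchanged by the transformation.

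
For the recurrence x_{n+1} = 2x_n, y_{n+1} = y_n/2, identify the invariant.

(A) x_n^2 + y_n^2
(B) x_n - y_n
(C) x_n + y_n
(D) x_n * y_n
D

For the recurrence x_{n+1} = 2x_n, y_{n+1} = y_n/2:

x_{n+1} * y_{n+1} = (2x_n) * (y_n/2) = x_n * y_n
The product is conserved.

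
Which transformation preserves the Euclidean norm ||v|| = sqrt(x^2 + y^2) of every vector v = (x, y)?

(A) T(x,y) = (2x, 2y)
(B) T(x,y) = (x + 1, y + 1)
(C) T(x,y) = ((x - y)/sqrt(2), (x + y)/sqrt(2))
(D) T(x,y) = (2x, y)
C

A transformation preserves a norm if ||T(v)|| = ||v|| for every v; a single vector where the norm changes rules an option out.

(A) T(x,y) = (2x, 2y): v = (1, 0) has norm sqrt((1)^2 + (0)^2) = 1, but T(v) = (2, 0) has norm 2 -- not preserved.
(B) T(x,y) = (x + 1, y + 1): v = (1, 0) has norm sqrt((1)^2 + (0)^2) = 1, but T(v) = (2, 1) has norm sqrt(5) -- not preserved.
(C) T(x,y) = ((x - y)/sqrt(2), (x + y)/sqrt(2)): preserves the norm -- it is an orthogonal map (a rotation/reflection), and (sqrt(2)(x - y)/2)^2 + (sqrt(2)(x + y)/2)^2 simplifies to x^2 + y^2.
(D) T(x,y) = (2x, y): v = (1, 0) has norm sqrt((1)^2 + (0)^2) = 1, but T(v) = (2, 0) has norm 2 -- not preserved.

Therefore the answer is (C).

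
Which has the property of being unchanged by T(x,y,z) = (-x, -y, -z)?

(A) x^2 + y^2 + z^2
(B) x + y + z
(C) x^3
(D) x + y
A

Apply T(x,y,z) = (-x, -y, -z) to each option, i.e. replace (x, y, z) by the transformed coordinates.
Substitute the transformed coordinates into each option and compare with the original:
(A) x^2 + y^2 + z^2  ->  (-x)^2 + (-y)^2 + (-z)^2 = x^2 + y^2 + z^2   [equals x^2 + y^2 + z^2: invariant]
(B) x + y + z  ->  (-x) + (-y) + (-z) = -x - y - z   [differs from x + y + z: not invariant]
(C) x^3  ->  (-x)^3 = -x^3   [differs from x^3: not invariant]
(D) x + y  ->  (-x) + (-y) = -x - y   [differs from x + y: not invariant]

Only option (A), x^2 + y^2 + z^2, is unchanged by the transformation.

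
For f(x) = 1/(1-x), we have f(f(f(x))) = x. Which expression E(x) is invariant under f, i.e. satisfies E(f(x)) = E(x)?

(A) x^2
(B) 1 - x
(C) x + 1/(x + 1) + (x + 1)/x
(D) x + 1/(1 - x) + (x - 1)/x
D

Replace x by f(x) = 1/(1 - x) in each option and simplify. As a quick numerical cross-check, also compare E(5) with E(f(5)) = E(-1/4).

(A) x^2  ->  (1/(1 - x))^2 = (x - 1)^(-2); check: E(5) = 25 but E(-1/4) = 1/16.   [not invariant]
(B) 1 - x  ->  1 - (1/(1 - x)) = x/(x - 1); check: E(5) = -4 but E(-1/4) = 5/4.   [not invariant]
(C) x + 1/(x + 1) + (x + 1)/x  ->  (1/(1 - x)) + 1/((1/(1 - x)) + 1) + ((1/(1 - x)) + 1)/(1/(1 - x)) = (-x^3 + 6x^2 - 11x + 7)/(x^2 - 3x + 2); check: E(5) = 191/30 but E(-1/4) = -23/12.   [not invariant]
(D) x + 1/(1 - x) + (x - 1)/x  ->  (1/(1 - x)) + 1/(1 - (1/(1 - x))) + ((1/(1 - x)) - 1)/(1/(1 - x)), which simplifies back to x + 1/(1 - x) + (x - 1)/x; check: E(5) = 111/20, E(-1/4) = 111/20.   [invariant]

Only (D) is unchanged. Indeed f(f(x)) = 1/(1 - 1/(1-x)) = (1-x)/(-x) = (x-1)/x, so E(x) = x + f(x) + f(f(x)) is the sum over the whole 3-cycle; applying f just permutes the three terms cyclically (x -> f(x) -> f(f(x)) -> x), leaving the sum unchanged.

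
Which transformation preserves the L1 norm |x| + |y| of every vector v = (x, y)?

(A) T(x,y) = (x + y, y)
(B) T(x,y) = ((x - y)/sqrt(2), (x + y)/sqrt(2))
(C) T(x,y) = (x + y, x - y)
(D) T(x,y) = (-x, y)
D

A transformation preserves a norm if ||T(v)|| = ||v|| for every v; a single vector where the norm changes rules an option out.

(A) T(x,y) = (x + y, y): v = (0, 1) has norm |0| + |1| = 1, but T(v) = (1, 1) has norm 2 -- not preserved.
(B) T(x,y) = ((x - y)/sqrt(2), (x + y)/sqrt(2)): v = (1, 0) has norm |1| + |0| = 1, but T(v) = (sqrt(2)/2, sqrt(2)/2) has norm sqrt(2) -- not preserved.
(C) T(x,y) = (x + y, x - y): v = (1, 0) has norm |1| + |0| = 1, but T(v) = (1, 1) has norm 2 -- not preserved.
(D) T(x,y) = (-x, y): preserves the norm -- it only permutes the coordinates and/or flips signs, which leaves |x| + |y| unchanged.

Therefore the answer is (D).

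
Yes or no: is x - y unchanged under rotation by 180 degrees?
No

Applying rotation by 180 degrees: x' = x*cos(180 degrees) - y*sin(180 degrees) = -x, y' = x*sin(180 degrees) + y*cos(180 degrees) = -y

Substituting into x - y:
(-x) - (-y)
= -x + y

This differs from the original expression x - y, so it is NOT invariant.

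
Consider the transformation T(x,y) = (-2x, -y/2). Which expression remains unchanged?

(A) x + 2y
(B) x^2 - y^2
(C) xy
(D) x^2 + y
C

An expression E(x,y) is invariant under T if E(T(x,y)) = E(x,y). Here T(x,y) = (-2x, -y/2).
Substitute the transformed coordinates into each option and compare with the original:
(A) x + 2y  ->  (-2x) + 2(-y/2) = -2x - y   [differs from x + 2y: not invariant]
(B) x^2 - y^2  ->  (-2x)^2 - (-y/2)^2 = 4x^2 - y^2/4   [differs from x^2 - y^2: not invariant]
(C) xy  ->  (-2x)(-y/2) = xy   [equals xy: invariant]
(D) x^2 + y  ->  (-2x)^2 + (-y/2) = 4x^2 - y/2   [differs from x^2 + y: not invariant]

Only option (C), xy, is unchanged by the transformation.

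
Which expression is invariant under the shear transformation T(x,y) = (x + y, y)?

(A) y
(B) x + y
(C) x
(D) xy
A

Under the shear T(x,y) = (x + y, y):
Substitute the transformed coordinates into each option and compare with the original:
(A) y  ->  (y) = y   [equals y: invariant]
(B) x + y  ->  (x + y) + (y) = x + 2y   [differs from x + y: not invariant]
(C) x  ->  (x + y) = x + y   [differs from x: not invariant]
(D) xy  ->  (x + y)(y) = xy + y^2   [differs from xy: not invariant]

Only option (A), y, is unchanged by the transformation.
A horizontal shear moves points parallel to the x-axis, so the y-coordinate (and any function of y alone) is unchanged.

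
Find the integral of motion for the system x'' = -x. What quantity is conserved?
E = (x')^2 + x^2

Multiply the equation by x':
x' * x'' = -x * x'
The left side is d/dt[(x')^2/2] and the right side is d/dt[-x^2/2], so
d/dt[(x')^2/2 + x^2/2] = 0, i.e. (x')^2/2 + x^2/2 = constant.
Multiplying by 2, the integral of motion is E = (x')^2 + x^2.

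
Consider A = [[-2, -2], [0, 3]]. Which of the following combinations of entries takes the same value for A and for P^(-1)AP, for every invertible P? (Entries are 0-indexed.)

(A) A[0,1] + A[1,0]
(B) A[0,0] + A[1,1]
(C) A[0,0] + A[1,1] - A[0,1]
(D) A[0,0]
B

A[0,0] + A[1,1] is the trace of A. By the cyclic property of the trace, tr(P^(-1)AP) = tr(APP^(-1)) = tr(A), so it is the same for every matrix similar to A.

The other combinations are not similarity invariants. For example, take P = [[2, 1], [1, 1]] (det P = 1), so P^(-1) = [[1, -1], [-1, 2]] and
B = P^(-1)AP = [[-9, -7], [12, 10]].
Evaluating each option on A and on B:
(A) A[0,1] + A[1,0]: -2 for A, 5 for B -> changes
(B) A[0,0] + A[1,1]: 1 for A, 1 for B -> unchanged
(C) A[0,0] + A[1,1] - A[0,1]: 3 for A, 8 for B -> changes
(D) A[0,0]: -2 for A, -9 for B -> changes

Only (B) A[0,0] + A[1,1] = 1 survives (and it does so for every P, not just this one), so it is the invariant.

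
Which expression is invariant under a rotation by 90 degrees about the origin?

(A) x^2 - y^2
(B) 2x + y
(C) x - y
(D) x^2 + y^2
D

A rotation by 90 degrees sends (x, y) to (-y, x).
Substitute the transformed coordinates into each option and compare with the original:
(A) x^2 - y^2  ->  (-y)^2 - (x)^2 = -x^2 + y^2   [differs from x^2 - y^2: not invariant]
(B) 2x + y  ->  2(-y) + (x) = x - 2y   [differs from 2x + y: not invariant]
(C) x - y  ->  (-y) - (x) = -x - y   [differs from x - y: not invariant]
(D) x^2 + y^2  ->  (-y)^2 + (x)^2 = x^2 + y^2   [equals x^2 + y^2: invariant]

Only option (D), x^2 + y^2, is unchanged by the transformation.
Geometrically, x^2 + y^2 is the squared distance from the origin, which every rotation about the origin preserves.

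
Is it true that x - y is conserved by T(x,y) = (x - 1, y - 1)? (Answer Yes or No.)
Yes

Substitute T(x,y) = (x - 1, y - 1) into the expression and compare with the original.

Original: x - y
After applying T: (x - 1) - (y - 1) = x - y

This is identical to the original x - y, so the expression is invariant.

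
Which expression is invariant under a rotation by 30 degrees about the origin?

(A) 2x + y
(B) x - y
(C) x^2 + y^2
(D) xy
C

A rotation by 30 degrees sends (x, y) to (sqrt(3)x/2 - y/2, x/2 + sqrt(3)y/2).
Substitute the transformed coordinates into each option and compare with the original:
(A) 2x + y  ->  2(sqrt(3)x/2 - y/2) + (x/2 + sqrt(3)y/2) = x/2 + sqrt(3)x - y + sqrt(3)y/2   [differs from 2x + y: not invariant]
(B) x - y  ->  (sqrt(3)x/2 - y/2) - (x/2 + sqrt(3)y/2) = -x/2 + sqrt(3)x/2 - sqrt(3)y/2 - y/2   [differs from x - y: not invariant]
(C) x^2 + y^2  ->  (sqrt(3)x/2 - y/2)^2 + (x/2 + sqrt(3)y/2)^2 = x^2 + y^2   [equals x^2 + y^2: invariant]
(D) xy  ->  (sqrt(3)x/2 - y/2)(x/2 + sqrt(3)y/2) = sqrt(3)x^2/4 + xy/2 - sqrt(3)y^2/4   [differs from xy: not invariant]

Only option (C), x^2 + y^2, is unchanged by the transformation.
Geometrically, x^2 + y^2 is the squared distance from the origin, which every rotation about the origin preserves.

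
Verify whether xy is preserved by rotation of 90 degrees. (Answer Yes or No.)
No

Applying rotation by 90 degrees: x' = x*cos(90 degrees) - y*sin(90 degrees) = -y, y' = x*sin(90 degrees) + y*cos(90 degrees) = x

Substituting into xy:
(-y)(x)
= -xy

This differs from the original expression xy, so it is NOT invariant.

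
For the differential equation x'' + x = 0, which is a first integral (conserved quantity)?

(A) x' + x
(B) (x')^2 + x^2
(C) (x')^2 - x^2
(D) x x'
B

A first integral I satisfies dI/dt = 0 along every solution. Differentiate each option and use the equation of motion:
(A) d/dt[x' + x] = x'' + x' = -x + x', not identically 0
(B) d/dt[(x')^2 + x^2] = 2x'x'' + 2x x' = 2x'(-x) + 2x x' = 0
(C) d/dt[(x')^2 - x^2] = 2x'x'' - 2x x' = -4x x', not identically 0
(D) d/dt[x x'] = (x')^2 + x x'' = (x')^2 - x^2, not identically 0

Only (B) has zero time-derivative. So the energy-like quantity (x')^2 + x^2 is the first integral.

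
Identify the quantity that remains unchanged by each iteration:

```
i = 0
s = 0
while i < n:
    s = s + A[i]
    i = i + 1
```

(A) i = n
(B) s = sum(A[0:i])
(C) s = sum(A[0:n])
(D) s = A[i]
B

A loop invariant must hold before the first iteration and be re-established by every execution of the body.

(B) s = sum(A[0:i]): Initially i = 0 and s = 0 = sum of the empty slice A[0:0]. If s = sum(A[0:i]) holds at the top of an iteration, the body sets s to sum(A[0:i]) + A[i] = sum(A[0:i+1]) and then i to i+1, so s = sum(A[0:i]) holds again. At exit i = n, giving s = sum(A[0:n]).

The other options fail:
(A) i = n: false initially (i = 0); it is the exit condition, not an invariant.
(C) s = sum(A[0:n]): false before the loop (s = 0, not the full sum) -- it only becomes true at exit.
(D) s = A[i]: after the first iteration s = A[0] but i = 1, so s = A[i] compares s with the wrong element (and fails in general).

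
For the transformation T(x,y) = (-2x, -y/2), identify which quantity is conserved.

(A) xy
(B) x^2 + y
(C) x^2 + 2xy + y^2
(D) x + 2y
A

An expression E(x,y) is invariant under T if E(T(x,y)) = E(x,y). Here T(x,y) = (-2x, -y/2).
Substitute the transformed coordinates into each option and compare with the original:
(A) xy  ->  (-2x)(-y/2) = xy   [equals xy: invariant]
(B) x^2 + y  ->  (-2x)^2 + (-y/2) = 4x^2 - y/2   [differs from x^2 + y: not invariant]
(C) x^2 + 2xy + y^2  ->  (-2x)^2 + 2(-2x)(-y/2) + (-y/2)^2 = 4x^2 + 2xy + y^2/4   [differs from x^2 + 2xy + y^2: not invariant]
(D) x + 2y  ->  (-2x) + 2(-y/2) = -2x - y   [differs from x + 2y: not invariant]

Only option (A), xy, is unchanged by the transformation.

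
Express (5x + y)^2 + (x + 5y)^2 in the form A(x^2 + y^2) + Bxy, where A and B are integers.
26(x^2 + y^2) + 20xy

Expanding: (5x + y)^2 = 25x^2 + 10xy + y^2
(x + 5y)^2 = x^2 + 10xy + 25y^2
Sum = (25+1)(x^2+y^2) + 20xy = 26(x^2 + y^2) + 20xy
This is symmetric in x and y.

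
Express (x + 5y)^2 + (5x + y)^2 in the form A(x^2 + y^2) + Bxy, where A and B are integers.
26(x^2 + y^2) + 20xy

Expanding: (x + 5y)^2 = x^2 + 10xy + 25y^2
(5x + y)^2 = 25x^2 + 10xy + y^2
Sum = (1+25)(x^2+y^2) + 20xy = 26(x^2 + y^2) + 20xy
This is symmetric in x and y.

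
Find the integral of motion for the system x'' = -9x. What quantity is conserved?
E = (x')^2 + 9x^2

Multiply the equation by x':
x' * x'' = -9x * x'
The left side is d/dt[(x')^2/2] and the right side is d/dt[-9x^2/2], so
d/dt[(x')^2/2 + 9x^2/2] = 0, i.e. (x')^2/2 + 9x^2/2 = constant.
Multiplying by 2, the integral of motion is E = (x')^2 + 9x^2.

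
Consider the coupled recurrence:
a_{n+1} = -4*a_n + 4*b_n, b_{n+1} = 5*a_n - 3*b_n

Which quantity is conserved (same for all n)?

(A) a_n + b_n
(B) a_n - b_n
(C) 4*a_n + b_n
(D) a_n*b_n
A

Replace a_n by a_{n+1} = -4*a_n + 4*b_n and b_n by b_{n+1} = 5*a_n - 3*b_n in each option and simplify:
(A) a_n + b_n  ->  (-4*a_n + 4*b_n) + (5*a_n - 3*b_n) = a_n + b_n   [conserved]
(B) a_n - b_n  ->  (-4*a_n + 4*b_n) - (5*a_n - 3*b_n) = -9*a_n + 7*b_n   [not conserved]
(C) 4*a_n + b_n  ->  4*(-4*a_n + 4*b_n) + (5*a_n - 3*b_n) = -11*a_n + 13*b_n   [not conserved]
(D) a_n*b_n  ->  (-4*a_n + 4*b_n)*(5*a_n - 3*b_n) = -20*a_n^2 + 32*a_n*b_n - 12*b_n^2   [not conserved]

Only (A) a_n + b_n returns to itself after one step, so it is the conserved quantity.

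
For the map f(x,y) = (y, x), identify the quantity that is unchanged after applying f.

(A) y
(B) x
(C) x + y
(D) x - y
C

For f(x,y) = (y, x):
After applying f: x' = y, y' = x. So x' + y' = y + x = x + y.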